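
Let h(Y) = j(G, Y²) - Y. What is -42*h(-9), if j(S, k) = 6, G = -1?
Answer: -630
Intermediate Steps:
h(Y) = 6 - Y
-42*h(-9) = -42*(6 - 1*(-9)) = -42*(6 + 9) = -42*15 = -630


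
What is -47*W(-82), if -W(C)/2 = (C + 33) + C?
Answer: -12314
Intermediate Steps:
W(C) = -66 - 4*C (W(C) = -2*((C + 33) + C) = -2*((33 + C) + C) = -2*(33 + 2*C) = -66 - 4*C)
-47*W(-82) = -47*(-66 - 4*(-82)) = -47*(-66 + 328) = -47*262 = -12314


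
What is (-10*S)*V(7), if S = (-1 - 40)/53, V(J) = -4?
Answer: -1640/53 ≈ -30.943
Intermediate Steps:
S = -41/53 (S = -41*1/53 = -41/53 ≈ -0.77359)
(-10*S)*V(7) = -10*(-41/53)*(-4) = (410/53)*(-4) = -1640/53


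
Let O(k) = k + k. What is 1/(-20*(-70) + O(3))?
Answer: 1/1406 ≈ 0.00071124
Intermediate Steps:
O(k) = 2*k
1/(-20*(-70) + O(3)) = 1/(-20*(-70) + 2*3) = 1/(1400 + 6) = 1/1406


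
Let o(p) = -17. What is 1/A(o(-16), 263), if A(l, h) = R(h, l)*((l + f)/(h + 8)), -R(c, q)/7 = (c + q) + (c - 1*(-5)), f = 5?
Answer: 271/43176 ≈ 0.0062766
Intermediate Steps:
R(c, q) = -35 - 14*c - 7*q (R(c, q) = -7*((c + q) + (c - 1*(-5))) = -7*((c + q) + (c + 5)) = -7*((c + q) + (5 + c)) = -7*(5 + q + 2*c) = -35 - 14*c - 7*q)
A(l, h) = (5 + l)*(-35 - 14*h - 7*l)/(8 + h) (A(l, h) = (-35 - 14*h - 7*l)*((l + 5)/(h + 8)) = (-35 - 14*h - 7*l)*((5 + l)/(8 + h)) = (5 + l)*(-35 - 14*h - 7*l)/(8 + h))
1/A(o(-16), 263) = 1/(-7*(5 - 17)*(5 - 17 + 2*263)/(8 + 263)) = 1/(-7*(-12)*(5 - 17 + 526)/271) = 1/(-7*1/271*(-12)*514) = 1/(43176/271) = 271/43176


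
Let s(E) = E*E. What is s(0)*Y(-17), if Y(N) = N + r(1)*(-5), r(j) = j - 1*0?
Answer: 0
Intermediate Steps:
r(j) = j (r(j) = j + 0 = j)
s(E) = E²
Y(N) = -5 + N (Y(N) = N + 1*(-5) = N - 5 = -5 + N)
s(0)*Y(-17) = 0²*(-5 - 17) = 0*(-22) = 0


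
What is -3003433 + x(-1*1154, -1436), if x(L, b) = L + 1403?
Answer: -3003184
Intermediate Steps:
x(L, b) = 1403 + L
-3003433 + x(-1*1154, -1436) = -3003433 + (1403 - 1*1154) = -3003433 + (1403 - 1154) = -3003433 + 249 = -3003184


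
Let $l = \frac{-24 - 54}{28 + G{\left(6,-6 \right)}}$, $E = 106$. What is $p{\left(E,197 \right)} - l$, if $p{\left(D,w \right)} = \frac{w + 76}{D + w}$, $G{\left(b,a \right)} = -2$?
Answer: $\frac{394}{101} \approx 3.901$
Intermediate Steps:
$p{\left(D,w \right)} = \frac{76 + w}{D + w}$
$l = -3$ ($l = \frac{-24 - 54}{28 - 2} = - \frac{78}{26} = \left(-78\right) \frac{1}{26} = -3$)
$p{\left(E,197 \right)} - l = \frac{76 + 197}{106 + 197} - -3 = \frac{1}{303} \cdot 273 + 3 = \frac{91}{101} + 3 = \frac{394}{101}$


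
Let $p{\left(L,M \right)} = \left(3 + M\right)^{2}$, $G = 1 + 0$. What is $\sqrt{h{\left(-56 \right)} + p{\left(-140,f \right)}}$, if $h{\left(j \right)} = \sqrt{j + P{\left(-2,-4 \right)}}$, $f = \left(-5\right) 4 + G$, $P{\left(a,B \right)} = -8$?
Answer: $2 \sqrt{64 + 2 i} \approx 16.002 + 0.24997 i$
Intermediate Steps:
$G = 1$
$f = -19$ ($f = \left(-5\right) 4 + 1 = -20 + 1 = -19$)
$h{\left(j \right)} = \sqrt{-8 + j}$ ($h{\left(j \right)} = \sqrt{j - 8} = \sqrt{-8 + j}$)
$\sqrt{h{\left(-56 \right)} + p{\left(-140,f \right)}} = \sqrt{\sqrt{-8 - 56} + \left(3 - 19\right)^{2}} = \sqrt{\sqrt{-64} + \left(-16\right)^{2}} = \sqrt{8 i + 256} = \sqrt{256 + 8 i}$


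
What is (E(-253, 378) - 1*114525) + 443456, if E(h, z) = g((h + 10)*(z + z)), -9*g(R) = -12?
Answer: 986797/3 ≈ 3.2893e+5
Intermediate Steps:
g(R) = 4/3 (g(R) = -⅑*(-12) = 4/3)
E(h, z) = 4/3
(E(-253, 378) - 1*114525) + 443456 = (4/3 - 1*114525) + 443456 = (4/3 - 114525) + 443456 = -343571/3 + 443456 = 986797/3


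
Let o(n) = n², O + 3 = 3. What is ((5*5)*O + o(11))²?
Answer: 14641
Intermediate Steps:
O = 0 (O = -3 + 3 = 0)
((5*5)*O + o(11))² = ((5*5)*0 + 11²)² = (25*0 + 121)² = (0 + 121)² = 121² = 14641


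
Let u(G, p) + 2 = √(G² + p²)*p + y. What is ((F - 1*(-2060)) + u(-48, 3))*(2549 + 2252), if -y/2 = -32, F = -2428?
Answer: -1469106 + 43209*√257 ≈ -7.7641e+5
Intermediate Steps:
y = 64 (y = -2*(-32) = 64)
u(G, p) = 62 + p*√(G² + p²) (u(G, p) = -2 + (√(G² + p²)*p + 64) = -2 + (p*√(G² + p²) + 64) = -2 + (64 + p*√(G² + p²)) = 62 + p*√(G² + p²))
((F - 1*(-2060)) + u(-48, 3))*(2549 + 2252) = ((-2428 - 1*(-2060)) + (62 + 3*√((-48)² + 3²)))*(2549 + 2252) = ((-2428 + 2060) + (62 + 3*√(2304 + 9)))*4801 = (-368 + (62 + 3*√2313))*4801 = (-368 + (62 + 3*(3*√257)))*4801 = (-368 + (62 + 9*√257))*4801 = (-306 + 9*√257)*4801 = -1469106 + 43209*√257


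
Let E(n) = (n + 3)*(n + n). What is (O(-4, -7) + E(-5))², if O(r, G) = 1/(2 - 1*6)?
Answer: 6241/16 ≈ 390.06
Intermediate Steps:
E(n) = 2*n*(3 + n) (E(n) = (3 + n)*(2*n) = 2*n*(3 + n))
O(r, G) = -¼ (O(r, G) = 1/(2 - 6) = 1/(-4) = -¼)
(O(-4, -7) + E(-5))² = (-¼ + 2*(-5)*(3 - 5))² = (-¼ + 2*(-5)*(-2))² = (-¼ + 20)² = (79/4)² = 6241/16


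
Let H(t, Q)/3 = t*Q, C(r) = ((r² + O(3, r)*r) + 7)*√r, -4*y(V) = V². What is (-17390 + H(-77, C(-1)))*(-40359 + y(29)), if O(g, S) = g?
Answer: 1410998515/2 + 187429935*I/4 ≈ 7.055e+8 + 4.6857e+7*I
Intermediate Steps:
y(V) = -V²/4
C(r) = √r*(7 + r² + 3*r) (C(r) = ((r² + 3*r) + 7)*√r = (7 + r² + 3*r)*√r = √r*(7 + r² + 3*r))
H(t, Q) = 3*Q*t (H(t, Q) = 3*(t*Q) = 3*(Q*t) = 3*Q*t)
(-17390 + H(-77, C(-1)))*(-40359 + y(29)) = (-17390 + 3*(√(-1)*(7 + (-1)² + 3*(-1)))*(-77))*(-40359 - ¼*29²) = (-17390 + 3*(I*(7 + 1 - 3))*(-77))*(-40359 - ¼*841) = (-17390 + 3*(I*5)*(-77))*(-40359 - 841/4) = (-17390 + 3*(5*I)*(-77))*(-162277/4) = (-17390 - 1155*I)*(-162277/4) = 1410998515/2 + 187429935*I/4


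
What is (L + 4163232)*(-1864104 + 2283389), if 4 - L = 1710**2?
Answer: 519551137760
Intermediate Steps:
L = -2924096 (L = 4 - 1*1710**2 = 4 - 1*2924100 = 4 - 2924100 = -2924096)
(L + 4163232)*(-1864104 + 2283389) = (-2924096 + 4163232)*(-1864104 + 2283389) = 1239136*419285 = 519551137760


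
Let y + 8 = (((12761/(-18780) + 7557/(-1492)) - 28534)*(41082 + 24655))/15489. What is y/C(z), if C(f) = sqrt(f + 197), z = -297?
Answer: 1642869538789777*I/135624394575 ≈ 12113.0*I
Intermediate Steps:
C(f) = sqrt(197 + f)
y = -3285739077579554/27124878915 (y = -8 + (((12761/(-18780) + 7557/(-1492)) - 28534)*(41082 + 24655))/15489 = -8 + (((12761*(-1/18780) + 7557*(-1/1492)) - 28534)*65737)*(1/15489) = -8 + (((-12761/18780 - 7557/1492) - 28534)*65737)*(1/15489) = -8 + ((-10059992/1751235 - 28534)*65737)*(1/15489) = -8 - 49979799482/1751235*65737*(1/15489) = -8 - 3285522078548234/1751235*1/15489 = -8 - 3285522078548234/27124878915 = -3285739077579554/27124878915 ≈ -1.2113e+5)
y/C(z) = -3285739077579554/(27124878915*sqrt(197 - 297)) = -3285739077579554*(-I/10)/27124878915 = -(-1642869538789777)*I/135624394575 = 1642869538789777*I/135624394575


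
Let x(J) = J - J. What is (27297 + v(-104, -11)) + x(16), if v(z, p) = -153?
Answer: 27144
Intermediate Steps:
x(J) = 0
(27297 + v(-104, -11)) + x(16) = (27297 - 153) + 0 = 27144 + 0 = 27144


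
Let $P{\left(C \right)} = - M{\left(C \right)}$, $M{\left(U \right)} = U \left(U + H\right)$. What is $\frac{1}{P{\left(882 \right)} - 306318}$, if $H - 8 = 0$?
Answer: $- \frac{1}{1091298} \approx -9.1634 \cdot 10^{-7}$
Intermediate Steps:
$H = 8$ ($H = 8 + 0 = 8$)
$M{\left(U \right)} = U \left(8 + U\right)$ ($M{\left(U \right)} = U \left(U + 8\right) = U \left(8 + U\right)$)
$P{\left(C \right)} = - C \left(8 + C\right)$
$\frac{1}{P{\left(882 \right)} - 306318} = \frac{1}{\left(-1\right) 882 \left(8 + 882\right) - 306318} = \frac{1}{\left(-1\right) 882 \cdot 890 - 306318} = \frac{1}{-784980 - 306318} = \frac{1}{-1091298} = - \frac{1}{1091298}$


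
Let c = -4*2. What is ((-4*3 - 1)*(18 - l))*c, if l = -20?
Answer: 3952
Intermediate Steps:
c = -8
((-4*3 - 1)*(18 - l))*c = ((-4*3 - 1)*(18 - 1*(-20)))*(-8) = ((-12 - 1)*(18 + 20))*(-8) = -13*38*(-8) = -494*(-8) = 3952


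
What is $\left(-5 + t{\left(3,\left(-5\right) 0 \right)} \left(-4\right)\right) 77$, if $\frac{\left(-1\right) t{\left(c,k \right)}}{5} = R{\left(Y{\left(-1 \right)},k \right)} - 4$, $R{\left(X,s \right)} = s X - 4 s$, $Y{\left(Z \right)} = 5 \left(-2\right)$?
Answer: $-6545$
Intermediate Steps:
$Y{\left(Z \right)} = -10$
$R{\left(X,s \right)} = - 4 s + X s$ ($R{\left(X,s \right)} = X s - 4 s = - 4 s + X s$)
$t{\left(c,k \right)} = 20 + 70 k$ ($t{\left(c,k \right)} = - 5 \left(k \left(-4 - 10\right) - 4\right) = - 5 \left(k \left(-14\right) - 4\right) = - 5 \left(- 14 k - 4\right) = - 5 \left(-4 - 14 k\right) = 20 + 70 k$)
$\left(-5 + t{\left(3,\left(-5\right) 0 \right)} \left(-4\right)\right) 77 = \left(-5 + \left(20 + 70 \left(\left(-5\right) 0\right)\right) \left(-4\right)\right) 77 = \left(-5 + \left(20 + 70 \cdot 0\right) \left(-4\right)\right) 77 = \left(-5 + \left(20 + 0\right) \left(-4\right)\right) 77 = \left(-5 + 20 \left(-4\right)\right) 77 = \left(-5 - 80\right) 77 = \left(-85\right) 77 = -6545$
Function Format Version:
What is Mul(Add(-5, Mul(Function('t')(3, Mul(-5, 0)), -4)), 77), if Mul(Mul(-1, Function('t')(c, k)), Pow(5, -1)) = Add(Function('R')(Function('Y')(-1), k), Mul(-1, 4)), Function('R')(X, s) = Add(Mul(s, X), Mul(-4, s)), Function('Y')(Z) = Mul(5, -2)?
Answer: -6545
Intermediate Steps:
Function('Y')(Z) = -10
Function('R')(X, s) = Add(Mul(-4, s), Mul(X, s)) (Function('R')(X, s) = Add(Mul(X, s), Mul(-4, s)) = Add(Mul(-4, s), Mul(X, s)))
Function('t')(c, k) = Add(20, Mul(70, k)) (Function('t')(c, k) = Mul(-5, Add(Mul(k, Add(-4, -10)), Mul(-1, 4))) = Mul(-5, Add(Mul(k, -14), -4)) = Mul(-5, Add(Mul(-14, k), -4)) = Mul(-5, Add(-4, Mul(-14, k))) = Add(20, Mul(70, k)))
Mul(Add(-5, Mul(Function('t')(3, Mul(-5, 0)), -4)), 77) = Mul(Add(-5, Mul(Add(20, Mul(70, Mul(-5, 0))), -4)), 77) = Mul(Add(-5, Mul(Add(20, Mul(70, 0)), -4)), 77) = Mul(Add(-5, Mul(Add(20, 0), -4)), 77) = Mul(Add(-5, Mul(20, -4)), 77) = Mul(Add(-5, -80), 77) = Mul(-85, 77) = -6545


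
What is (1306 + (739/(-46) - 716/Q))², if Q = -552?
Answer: 7937919025/4761 ≈ 1.6673e+6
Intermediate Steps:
(1306 + (739/(-46) - 716/Q))² = (1306 + (739/(-46) - 716/(-552)))² = (1306 + (739*(-1/46) - 716*(-1/552)))² = (1306 + (-739/46 + 179/138))² = (1306 - 1019/69)² = (89095/69)² = 7937919025/4761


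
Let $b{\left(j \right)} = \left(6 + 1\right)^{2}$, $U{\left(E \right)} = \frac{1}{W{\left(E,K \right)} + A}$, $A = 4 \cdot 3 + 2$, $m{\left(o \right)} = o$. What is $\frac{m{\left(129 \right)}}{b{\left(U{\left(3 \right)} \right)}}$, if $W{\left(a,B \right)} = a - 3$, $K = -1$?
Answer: $\frac{129}{49} \approx 2.6327$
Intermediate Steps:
$W{\left(a,B \right)} = -3 + a$
$A = 14$ ($A = 12 + 2 = 14$)
$U{\left(E \right)} = \frac{1}{11 + E}$ ($U{\left(E \right)} = \frac{1}{\left(-3 + E\right) + 14} = \frac{1}{11 + E}$)
$b{\left(j \right)} = 49$ ($b{\left(j \right)} = 7^{2} = 49$)
$\frac{m{\left(129 \right)}}{b{\left(U{\left(3 \right)} \right)}} = \frac{129}{49}$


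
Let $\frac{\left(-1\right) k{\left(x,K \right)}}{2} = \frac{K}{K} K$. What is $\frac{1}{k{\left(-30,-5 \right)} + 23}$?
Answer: $\frac{1}{33} \approx 0.030303$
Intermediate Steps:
$k{\left(x,K \right)} = - 2 K$ ($k{\left(x,K \right)} = - 2 \frac{K}{K} K = - 2 \cdot 1 K = - 2 K$)
$\frac{1}{k{\left(-30,-5 \right)} + 23} = \frac{1}{\left(-2\right) \left(-5\right) + 23} = \frac{1}{10 + 23} = \frac{1}{33}$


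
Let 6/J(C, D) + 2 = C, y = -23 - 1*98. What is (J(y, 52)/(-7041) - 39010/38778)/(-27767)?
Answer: 1876894709/51806149828401 ≈ 3.6229e-5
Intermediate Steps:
y = -121 (y = -23 - 98 = -121)
J(C, D) = 6/(-2 + C)
(J(y, 52)/(-7041) - 39010/38778)/(-27767) = ((6/(-2 - 121))/(-7041) - 39010/38778)/(-27767) = ((6/(-123))*(-1/7041) - 39010*1/38778)*(-1/27767) = ((6*(-1/123))*(-1/7041) - 19505/19389)*(-1/27767) = (-2/41*(-1/7041) - 19505/19389)*(-1/27767) = (2/288681 - 19505/19389)*(-1/27767) = -1876894709/1865745303*(-1/27767) = 1876894709/51806149828401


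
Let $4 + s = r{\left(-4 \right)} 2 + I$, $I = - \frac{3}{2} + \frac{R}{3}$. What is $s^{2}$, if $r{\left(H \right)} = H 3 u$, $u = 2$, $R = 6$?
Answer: $\frac{10609}{4} \approx 2652.3$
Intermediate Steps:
$I = \frac{1}{2}$ ($I = - \frac{3}{2} + \frac{6}{3} = \left(-3\right) \frac{1}{2} + 6 \cdot \frac{1}{3} = - \frac{3}{2} + 2 = \frac{1}{2} \approx 0.5$)
$r{\left(H \right)} = 6 H$ ($r{\left(H \right)} = H 3 \cdot 2 = 3 H 2 = 6 H$)
$s = - \frac{103}{2}$ ($s = -4 + \left(6 \left(-4\right) 2 + \frac{1}{2}\right) = -4 + \left(\left(-24\right) 2 + \frac{1}{2}\right) = -4 + \left(-48 + \frac{1}{2}\right) = -4 - \frac{95}{2} = - \frac{103}{2} \approx -51.5$)
$s^{2} = \left(- \frac{103}{2}\right)^{2} = \frac{10609}{4}$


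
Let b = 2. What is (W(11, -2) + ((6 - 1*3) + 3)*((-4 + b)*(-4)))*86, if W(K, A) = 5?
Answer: 4558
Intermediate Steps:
(W(11, -2) + ((6 - 1*3) + 3)*((-4 + b)*(-4)))*86 = (5 + ((6 - 1*3) + 3)*((-4 + 2)*(-4)))*86 = (5 + ((6 - 3) + 3)*(-2*(-4)))*86 = (5 + (3 + 3)*8)*86 = (5 + 6*8)*86 = (5 + 48)*86 = 53*86 = 4558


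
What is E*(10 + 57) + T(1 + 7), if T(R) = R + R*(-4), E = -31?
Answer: -2101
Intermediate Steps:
T(R) = -3*R (T(R) = R - 4*R = -3*R)
E*(10 + 57) + T(1 + 7) = -31*(10 + 57) - 3*(1 + 7) = -31*67 - 3*8 = -2077 - 24 = -2101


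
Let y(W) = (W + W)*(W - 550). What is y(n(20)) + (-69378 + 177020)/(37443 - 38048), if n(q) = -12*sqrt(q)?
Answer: 3377158/605 + 26400*sqrt(5) ≈ 64614.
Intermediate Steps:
y(W) = 2*W*(-550 + W) (y(W) = (2*W)*(-550 + W) = 2*W*(-550 + W))
y(n(20)) + (-69378 + 177020)/(37443 - 38048) = 2*(-24*sqrt(5))*(-550 - 24*sqrt(5)) + (-69378 + 177020)/(37443 - 38048) = 2*(-24*sqrt(5))*(-550 - 24*sqrt(5)) + 107642/(-605) = 2*(-24*sqrt(5))*(-550 - 24*sqrt(5)) + 107642*(-1/605) = -48*sqrt(5)*(-550 - 24*sqrt(5)) - 107642/605 = -107642/605 - 48*sqrt(5)*(-550 - 24*sqrt(5))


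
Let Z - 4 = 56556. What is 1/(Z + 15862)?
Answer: 1/72422 ≈ 1.3808e-5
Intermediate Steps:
Z = 56560 (Z = 4 + 56556 = 56560)
1/(Z + 15862) = 1/(56560 + 15862) = 1/72422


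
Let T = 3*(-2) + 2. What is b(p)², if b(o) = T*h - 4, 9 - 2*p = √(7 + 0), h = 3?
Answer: 256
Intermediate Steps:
T = -4 (T = -6 + 2 = -4)
p = 9/2 - √7/2 (p = 9/2 - √(7 + 0)/2 = 9/2 - √7/2 ≈ 3.1771)
b(o) = -16 (b(o) = -4*3 - 4 = -12 - 4 = -16)
b(p)² = (-16)² = 256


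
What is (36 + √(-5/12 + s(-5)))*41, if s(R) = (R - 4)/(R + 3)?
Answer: 1476 + 287*√3/6 ≈ 1558.8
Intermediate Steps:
s(R) = (-4 + R)/(3 + R)
(36 + √(-5/12 + s(-5)))*41 = (36 + √(-5/12 + (-4 - 5)/(3 - 5)))*41 = (36 + √(-5*1/12 - 9/(-2)))*41 = (36 + √(-5/12 - ½*(-9)))*41 = (36 + √(-5/12 + 9/2))*41 = (36 + √(49/12))*41 = (36 + 7*√3/6)*41 = 1476 + 287*√3/6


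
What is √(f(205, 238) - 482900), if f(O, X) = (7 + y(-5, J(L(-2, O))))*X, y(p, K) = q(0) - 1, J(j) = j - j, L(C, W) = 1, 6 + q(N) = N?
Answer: 10*I*√4829 ≈ 694.91*I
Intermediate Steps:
q(N) = -6 + N
J(j) = 0
y(p, K) = -7 (y(p, K) = (-6 + 0) - 1 = -6 - 1 = -7)
f(O, X) = 0 (f(O, X) = (7 - 7)*X = 0*X = 0)
√(f(205, 238) - 482900) = √(0 - 482900) = √(-482900) = 10*I*√4829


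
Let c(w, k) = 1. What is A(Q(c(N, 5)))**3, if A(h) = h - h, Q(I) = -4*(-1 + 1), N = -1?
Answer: 0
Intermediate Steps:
Q(I) = 0 (Q(I) = -4*0 = 0)
A(h) = 0
A(Q(c(N, 5)))**3 = 0**3 = 0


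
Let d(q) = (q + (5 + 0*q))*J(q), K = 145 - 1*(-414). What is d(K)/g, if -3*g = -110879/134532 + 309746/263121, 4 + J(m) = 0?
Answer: 79858326503232/4165385171 ≈ 19172.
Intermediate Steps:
J(m) = -4 (J(m) = -4 + 0 = -4)
K = 559 (K = 145 + 414 = 559)
d(q) = -20 - 4*q (d(q) = (q + (5 + 0*q))*(-4) = (q + (5 + 0))*(-4) = (q + 5)*(-4) = (5 + q)*(-4) = -20 - 4*q)
g = -4165385171/35398194372 (g = -(-110879/134532 + 309746/263121)/3 = -⅓*4165385171/11799398124 = -4165385171/35398194372 ≈ -0.11767)
d(K)/g = (-20 - 4*559)/(-4165385171/35398194372) = (-20 - 2236)*(-35398194372/4165385171) = -2256*(-35398194372/4165385171) = 79858326503232/4165385171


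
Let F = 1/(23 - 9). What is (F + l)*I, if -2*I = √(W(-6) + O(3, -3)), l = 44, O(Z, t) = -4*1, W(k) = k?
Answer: -617*I*√10/28 ≈ -69.683*I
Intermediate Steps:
O(Z, t) = -4
F = 1/14 ≈ 0.071429
I = -I*√10/2 (I = -√(-6 - 4)/2 = -I*√10/2 ≈ -1.5811*I)
(F + l)*I = (1/14 + 44)*(-I*√10/2) = 617*(-I*√10/2)/14 = -617*I*√10/28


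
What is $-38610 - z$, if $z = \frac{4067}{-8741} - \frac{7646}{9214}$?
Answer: $- \frac{1554764322558}{40269787} \approx -38609.0$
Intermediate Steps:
$z = - \frac{52153512}{40269787}$ ($z = 4067 \left(- \frac{1}{8741}\right) - \frac{3823}{4607} = - \frac{4067}{8741} - \frac{3823}{4607} = - \frac{52153512}{40269787} \approx -1.2951$)
$-38610 - z = -38610 - - \frac{52153512}{40269787} = -38610 + \frac{52153512}{40269787} = - \frac{1554764322558}{40269787}$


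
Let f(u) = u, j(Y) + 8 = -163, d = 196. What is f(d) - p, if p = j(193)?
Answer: 367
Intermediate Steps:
j(Y) = -171 (j(Y) = -8 - 163 = -171)
p = -171
f(d) - p = 196 - 1*(-171) = 196 + 171 = 367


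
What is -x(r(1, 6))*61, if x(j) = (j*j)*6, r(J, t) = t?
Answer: -13176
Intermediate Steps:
x(j) = 6*j² (x(j) = j²*6 = 6*j²)
-x(r(1, 6))*61 = -6*6²*61 = -6*36*61 = -1*216*61 = -216*61 = -13176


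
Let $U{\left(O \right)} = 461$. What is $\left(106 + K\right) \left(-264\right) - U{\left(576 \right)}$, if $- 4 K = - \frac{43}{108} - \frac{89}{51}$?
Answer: $- \frac{8747455}{306} \approx -28586.0$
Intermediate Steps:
$K = \frac{3935}{7344}$ ($K = - \frac{- \frac{43}{108} - \frac{89}{51}}{4} = \left(- \frac{1}{4}\right) \left(- \frac{3935}{1836}\right) = \frac{3935}{7344} \approx 0.53581$)
$\left(106 + K\right) \left(-264\right) - U{\left(576 \right)} = \left(106 + \frac{3935}{7344}\right) \left(-264\right) - 461 = \frac{782399}{7344} \left(-264\right) - 461 = - \frac{8606389}{306} - 461 = - \frac{8747455}{306}$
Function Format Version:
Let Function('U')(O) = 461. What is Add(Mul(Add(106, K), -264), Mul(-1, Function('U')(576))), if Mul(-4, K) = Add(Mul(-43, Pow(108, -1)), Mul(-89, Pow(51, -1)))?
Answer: Rational(-8747455, 306) ≈ -28586.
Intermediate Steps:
K = Rational(3935, 7344) (K = Mul(Rational(-1, 4), Add(Mul(-43, Pow(108, -1)), Mul(-89, Pow(51, -1)))) = Mul(Rational(-1, 4), Add(Mul(-43, Rational(1, 108)), Mul(-89, Rational(1, 51)))) = Mul(Rational(-1, 4), Add(Rational(-43, 108), Rational(-89, 51))) = Mul(Rational(-1, 4), Rational(-3935, 1836)) = Rational(3935, 7344) ≈ 0.53581)
Add(Mul(Add(106, K), -264), Mul(-1, Function('U')(576))) = Add(Mul(Add(106, Rational(3935, 7344)), -264), Mul(-1, 461)) = Add(Mul(Rational(782399, 7344), -264), -461) = Add(Rational(-8606389, 306), -461) = Rational(-8747455, 306)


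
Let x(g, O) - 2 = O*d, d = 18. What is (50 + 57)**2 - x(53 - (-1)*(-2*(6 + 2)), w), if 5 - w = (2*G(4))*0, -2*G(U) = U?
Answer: 11357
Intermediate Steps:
G(U) = -U/2
w = 5 (w = 5 - 2*(-1/2*4)*0 = 5 - 2*(-2)*0 = 5 - (-4)*0 = 5 - 1*0 = 5 + 0 = 5)
x(g, O) = 2 + 18*O (x(g, O) = 2 + O*18 = 2 + 18*O)
(50 + 57)**2 - x(53 - (-1)*(-2*(6 + 2)), w) = (50 + 57)**2 - (2 + 18*5) = 107**2 - (2 + 90) = 11449 - 1*92 = 11449 - 92 = 11357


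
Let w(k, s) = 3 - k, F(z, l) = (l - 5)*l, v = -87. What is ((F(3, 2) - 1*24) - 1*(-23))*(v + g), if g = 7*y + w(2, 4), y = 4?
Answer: 406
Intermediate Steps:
F(z, l) = l*(-5 + l) (F(z, l) = (-5 + l)*l = l*(-5 + l))
g = 29 (g = 7*4 + (3 - 1*2) = 28 + (3 - 2) = 28 + 1 = 29)
((F(3, 2) - 1*24) - 1*(-23))*(v + g) = ((2*(-5 + 2) - 1*24) - 1*(-23))*(-87 + 29) = ((2*(-3) - 24) + 23)*(-58) = ((-6 - 24) + 23)*(-58) = (-30 + 23)*(-58) = -7*(-58) = 406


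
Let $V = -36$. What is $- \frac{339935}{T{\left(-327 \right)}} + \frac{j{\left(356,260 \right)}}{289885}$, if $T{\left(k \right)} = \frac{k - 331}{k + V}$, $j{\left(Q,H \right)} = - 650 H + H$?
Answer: $- \frac{7154175578869}{38148866} \approx -1.8753 \cdot 10^{5}$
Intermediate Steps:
$j{\left(Q,H \right)} = - 649 H$
$T{\left(k \right)} = \frac{-331 + k}{-36 + k}$ ($T{\left(k \right)} = \frac{k - 331}{k - 36} = \frac{-331 + k}{-36 + k}$)
$- \frac{339935}{T{\left(-327 \right)}} + \frac{j{\left(356,260 \right)}}{289885} = - \frac{339935}{\frac{1}{-36 - 327} \left(-331 - 327\right)} + \frac{\left(-649\right) 260}{289885} = - \frac{339935}{\frac{1}{-363} \left(-658\right)} - \frac{33748}{57977} = - \frac{339935}{\left(- \frac{1}{363}\right) \left(-658\right)} - \frac{33748}{57977} = - \frac{339935}{\frac{658}{363}} - \frac{33748}{57977} = \left(-339935\right) \frac{363}{658} - \frac{33748}{57977} = - \frac{123396405}{658} - \frac{33748}{57977} = - \frac{7154175578869}{38148866}$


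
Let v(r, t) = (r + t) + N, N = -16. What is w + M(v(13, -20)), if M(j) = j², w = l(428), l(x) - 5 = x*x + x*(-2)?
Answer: 182862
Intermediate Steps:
v(r, t) = -16 + r + t (v(r, t) = (r + t) - 16 = -16 + r + t)
l(x) = 5 + x² - 2*x (l(x) = 5 + (x*x + x*(-2)) = 5 + (x² - 2*x) = 5 + x² - 2*x)
w = 182333 (w = 5 + 428² - 2*428 = 5 + 183184 - 856 = 182333)
w + M(v(13, -20)) = 182333 + (-16 + 13 - 20)² = 182333 + (-23)² = 182333 + 529 = 182862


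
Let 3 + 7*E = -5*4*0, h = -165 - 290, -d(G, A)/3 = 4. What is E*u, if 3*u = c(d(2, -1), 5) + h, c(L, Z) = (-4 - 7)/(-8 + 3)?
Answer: 2264/35 ≈ 64.686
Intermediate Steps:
d(G, A) = -12 (d(G, A) = -3*4 = -12)
h = -455
c(L, Z) = 11/5 (c(L, Z) = -11/(-5) = -11*(-1/5) = 11/5)
E = -3/7 (E = -3/7 + (-5*4*0)/7 = -3/7 + (-20*0)/7 = -3/7 + (1/7)*0 = -3/7 + 0 = -3/7 ≈ -0.42857)
u = -2264/15 (u = (11/5 - 455)/3 = (1/3)*(-2264/5) = -2264/15 ≈ -150.93)
E*u = -3/7*(-2264/15) = 2264/35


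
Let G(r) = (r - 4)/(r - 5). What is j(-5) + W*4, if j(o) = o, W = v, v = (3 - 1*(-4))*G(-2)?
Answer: 19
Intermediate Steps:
G(r) = (-4 + r)/(-5 + r)
v = 6 (v = (3 - 1*(-4))*((-4 - 2)/(-5 - 2)) = (3 + 4)*(-6/(-7)) = 7*(-⅐*(-6)) = 7*(6/7) = 6)
W = 6
j(-5) + W*4 = -5 + 6*4 = -5 + 24 = 19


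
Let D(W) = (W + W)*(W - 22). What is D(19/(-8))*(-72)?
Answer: -33345/4 ≈ -8336.3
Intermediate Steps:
D(W) = 2*W*(-22 + W) (D(W) = (2*W)*(-22 + W) = 2*W*(-22 + W))
D(19/(-8))*(-72) = (2*(19/(-8))*(-22 + 19/(-8)))*(-72) = (2*(19*(-⅛))*(-22 + 19*(-⅛)))*(-72) = (2*(-19/8)*(-22 - 19/8))*(-72) = (2*(-19/8)*(-195/8))*(-72) = (3705/32)*(-72) = -33345/4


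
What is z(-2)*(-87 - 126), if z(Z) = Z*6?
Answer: 2556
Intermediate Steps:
z(Z) = 6*Z
z(-2)*(-87 - 126) = (6*(-2))*(-87 - 126) = -12*(-213) = 2556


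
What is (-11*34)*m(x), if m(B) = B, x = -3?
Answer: 1122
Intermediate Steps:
(-11*34)*m(x) = -11*34*(-3) = -374*(-3) = 1122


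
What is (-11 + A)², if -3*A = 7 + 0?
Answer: 1600/9 ≈ 177.78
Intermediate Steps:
A = -7/3 (A = -(7 + 0)/3 = -⅓*7 = -7/3 ≈ -2.3333)
(-11 + A)² = (-11 - 7/3)² = (-40/3)² = 1600/9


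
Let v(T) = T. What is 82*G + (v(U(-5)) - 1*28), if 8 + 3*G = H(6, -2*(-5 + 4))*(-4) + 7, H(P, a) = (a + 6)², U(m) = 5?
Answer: -21143/3 ≈ -7047.7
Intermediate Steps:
H(P, a) = (6 + a)²
G = -257/3 (G = -8/3 + ((6 - 2*(-5 + 4))²*(-4) + 7)/3 = -8/3 + ((6 - 2*(-1))²*(-4) + 7)/3 = -8/3 + ((6 + 2)²*(-4) + 7)/3 = -8/3 + (8²*(-4) + 7)/3 = -8/3 + (64*(-4) + 7)/3 = -8/3 + (-256 + 7)/3 = -8/3 + (⅓)*(-249) = -8/3 - 83 = -257/3 ≈ -85.667)
82*G + (v(U(-5)) - 1*28) = 82*(-257/3) + (5 - 1*28) = -21074/3 + (5 - 28) = -21074/3 - 23 = -21143/3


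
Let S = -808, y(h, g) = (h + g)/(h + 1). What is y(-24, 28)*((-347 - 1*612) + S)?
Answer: 7068/23 ≈ 307.30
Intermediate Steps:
y(h, g) = (g + h)/(1 + h)
y(-24, 28)*((-347 - 1*612) + S) = ((28 - 24)/(1 - 24))*((-347 - 1*612) - 808) = (4/(-23))*((-347 - 612) - 808) = (-1/23*4)*(-959 - 808) = -4/23*(-1767) = 7068/23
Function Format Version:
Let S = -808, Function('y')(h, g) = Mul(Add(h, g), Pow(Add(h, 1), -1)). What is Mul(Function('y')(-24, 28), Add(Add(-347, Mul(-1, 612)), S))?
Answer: Rational(7068, 23) ≈ 307.30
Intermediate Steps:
Function('y')(h, g) = Mul(Pow(Add(1, h), -1), Add(g, h)) (Function('y')(h, g) = Mul(Add(g, h), Pow(Add(1, h), -1)) = Mul(Pow(Add(1, h), -1), Add(g, h)))
Mul(Function('y')(-24, 28), Add(Add(-347, Mul(-1, 612)), S)) = Mul(Mul(Pow(Add(1, -24), -1), Add(28, -24)), Add(Add(-347, Mul(-1, 612)), -808)) = Mul(Mul(Pow(-23, -1), 4), Add(Add(-347, -612), -808)) = Mul(Mul(Rational(-1, 23), 4), Add(-959, -808)) = Mul(Rational(-4, 23), -1767) = Rational(7068, 23)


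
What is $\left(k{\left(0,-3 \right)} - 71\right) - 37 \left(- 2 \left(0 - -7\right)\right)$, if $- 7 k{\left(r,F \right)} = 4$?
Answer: $\frac{3125}{7} \approx 446.43$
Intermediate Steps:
$k{\left(r,F \right)} = - \frac{4}{7}$ ($k{\left(r,F \right)} = \left(- \frac{1}{7}\right) 4 = - \frac{4}{7}$)
$\left(k{\left(0,-3 \right)} - 71\right) - 37 \left(- 2 \left(0 - -7\right)\right) = \left(- \frac{4}{7} - 71\right) - 37 \left(- 2 \left(0 - -7\right)\right) = \left(- \frac{4}{7} - 71\right) - 37 \left(- 2 \left(0 + \left(-2 + 9\right)\right)\right) = - \frac{501}{7} - 37 \left(- 2 \left(0 + 7\right)\right) = - \frac{501}{7} - 37 \left(\left(-2\right) 7\right) = - \frac{501}{7} - -518 = - \frac{501}{7} + 518 = \frac{3125}{7}$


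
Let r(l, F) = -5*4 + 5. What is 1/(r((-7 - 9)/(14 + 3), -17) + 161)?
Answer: 1/146 ≈ 0.0068493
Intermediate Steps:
r(l, F) = -15 (r(l, F) = -20 + 5 = -15)
1/(r((-7 - 9)/(14 + 3), -17) + 161) = 1/(-15 + 161) = 1/146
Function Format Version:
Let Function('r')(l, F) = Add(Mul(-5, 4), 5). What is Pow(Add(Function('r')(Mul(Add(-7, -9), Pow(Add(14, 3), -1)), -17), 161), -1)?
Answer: Rational(1, 146) ≈ 0.0068493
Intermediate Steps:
Function('r')(l, F) = -15 (Function('r')(l, F) = Add(-20, 5) = -15)
Pow(Add(Function('r')(Mul(Add(-7, -9), Pow(Add(14, 3), -1)), -17), 161), -1) = Pow(Add(-15, 161), -1) = Pow(146, -1) = Rational(1, 146)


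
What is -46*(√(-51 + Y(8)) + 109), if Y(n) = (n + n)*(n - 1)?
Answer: -5014 - 46*√61 ≈ -5373.3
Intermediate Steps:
Y(n) = 2*n*(-1 + n) (Y(n) = (2*n)*(-1 + n) = 2*n*(-1 + n))
-46*(√(-51 + Y(8)) + 109) = -46*(√(-51 + 2*8*(-1 + 8)) + 109) = -46*(√(-51 + 2*8*7) + 109) = -46*(√(-51 + 112) + 109) = -46*(√61 + 109) = -46*(109 + √61) = -5014 - 46*√61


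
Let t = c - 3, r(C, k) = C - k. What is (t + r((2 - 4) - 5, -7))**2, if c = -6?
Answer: 81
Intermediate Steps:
t = -9 (t = -6 - 3 = -9)
(t + r((2 - 4) - 5, -7))**2 = (-9 + (((2 - 4) - 5) - 1*(-7)))**2 = (-9 + ((-2 - 5) + 7))**2 = (-9 + (-7 + 7))**2 = (-9 + 0)**2 = (-9)**2 = 81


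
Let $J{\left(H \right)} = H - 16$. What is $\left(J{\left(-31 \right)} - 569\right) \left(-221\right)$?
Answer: $136136$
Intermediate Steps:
$J{\left(H \right)} = -16 + H$ ($J{\left(H \right)} = H - 16 = -16 + H$)
$\left(J{\left(-31 \right)} - 569\right) \left(-221\right) = \left(\left(-16 - 31\right) - 569\right) \left(-221\right) = \left(-47 - 569\right) \left(-221\right) = \left(-616\right) \left(-221\right) = 136136$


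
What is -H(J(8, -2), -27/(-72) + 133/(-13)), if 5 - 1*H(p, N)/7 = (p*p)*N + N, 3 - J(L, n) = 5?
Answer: -39515/104 ≈ -379.95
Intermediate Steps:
J(L, n) = -2 (J(L, n) = 3 - 1*5 = 3 - 5 = -2)
H(p, N) = 35 - 7*N - 7*N*p**2 (H(p, N) = 35 - 7*((p*p)*N + N) = 35 - 7*(p**2*N + N) = 35 - 7*(N*p**2 + N) = 35 - 7*(N + N*p**2) = 35 + (-7*N - 7*N*p**2) = 35 - 7*N - 7*N*p**2)
-H(J(8, -2), -27/(-72) + 133/(-13)) = -(35 - 7*(-27/(-72) + 133/(-13)) - 7*(-27/(-72) + 133/(-13))*(-2)**2) = -(35 - 7*(-27*(-1/72) + 133*(-1/13)) - 7*(-27*(-1/72) + 133*(-1/13))*4) = -(35 - 7*(3/8 - 133/13) - 7*(3/8 - 133/13)*4) = -(35 - 7*(-1025/104) - 7*(-1025/104)*4) = -(35 + 7175/104 + 7175/26) = -1*39515/104 = -39515/104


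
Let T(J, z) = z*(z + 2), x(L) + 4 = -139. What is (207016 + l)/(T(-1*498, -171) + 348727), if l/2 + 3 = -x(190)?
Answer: 103648/188813 ≈ 0.54895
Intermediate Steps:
x(L) = -143 (x(L) = -4 - 139 = -143)
T(J, z) = z*(2 + z)
l = 280 (l = -6 + 2*(-1*(-143)) = -6 + 2*143 = -6 + 286 = 280)
(207016 + l)/(T(-1*498, -171) + 348727) = (207016 + 280)/(-171*(2 - 171) + 348727) = 207296/(-171*(-169) + 348727) = 207296/(28899 + 348727) = 207296/377626 = 207296*(1/377626) = 103648/188813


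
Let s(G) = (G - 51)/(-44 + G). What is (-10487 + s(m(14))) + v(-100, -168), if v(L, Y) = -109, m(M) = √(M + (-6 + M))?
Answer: -921751/87 + 7*√22/1914 ≈ -10595.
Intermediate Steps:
m(M) = √(-6 + 2*M)
s(G) = (-51 + G)/(-44 + G)
(-10487 + s(m(14))) + v(-100, -168) = (-10487 + (-51 + √(-6 + 2*14))/(-44 + √(-6 + 2*14))) - 109 = (-10487 + (-51 + √(-6 + 28))/(-44 + √(-6 + 28))) - 109 = (-10487 + (-51 + √22)/(-44 + √22)) - 109 = -10596 + (-51 + √22)/(-44 + √22)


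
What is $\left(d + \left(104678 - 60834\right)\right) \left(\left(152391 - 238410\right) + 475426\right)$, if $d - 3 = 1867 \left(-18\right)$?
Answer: $3987917087$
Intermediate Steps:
$d = -33603$ ($d = 3 + 1867 \left(-18\right) = 3 - 33606 = -33603$)
$\left(d + \left(104678 - 60834\right)\right) \left(\left(152391 - 238410\right) + 475426\right) = \left(-33603 + \left(104678 - 60834\right)\right) \left(\left(152391 - 238410\right) + 475426\right) = \left(-33603 + 43844\right) \left(-86019 + 475426\right) = 10241 \cdot 389407 = 3987917087$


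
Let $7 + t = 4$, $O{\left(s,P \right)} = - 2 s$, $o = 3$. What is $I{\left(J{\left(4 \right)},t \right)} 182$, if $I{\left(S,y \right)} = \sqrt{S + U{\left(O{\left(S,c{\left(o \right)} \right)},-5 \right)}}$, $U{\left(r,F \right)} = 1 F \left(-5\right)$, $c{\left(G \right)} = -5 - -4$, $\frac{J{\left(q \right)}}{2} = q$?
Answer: $182 \sqrt{33} \approx 1045.5$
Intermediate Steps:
$J{\left(q \right)} = 2 q$
$c{\left(G \right)} = -1$ ($c{\left(G \right)} = -5 + 4 = -1$)
$U{\left(r,F \right)} = - 5 F$ ($U{\left(r,F \right)} = F \left(-5\right) = - 5 F$)
$t = -3$ ($t = -7 + 4 = -3$)
$I{\left(S,y \right)} = \sqrt{25 + S}$ ($I{\left(S,y \right)} = \sqrt{S - -25} = \sqrt{S + 25} = \sqrt{25 + S}$)
$I{\left(J{\left(4 \right)},t \right)} 182 = \sqrt{25 + 2 \cdot 4} \cdot 182 = \sqrt{25 + 8} \cdot 182 = \sqrt{33} \cdot 182 = 182 \sqrt{33}$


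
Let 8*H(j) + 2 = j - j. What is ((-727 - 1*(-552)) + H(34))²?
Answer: 491401/16 ≈ 30713.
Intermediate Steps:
H(j) = -¼ (H(j) = -¼ + (j - j)/8 = -¼ + (⅛)*0 = -¼ + 0 = -¼)
((-727 - 1*(-552)) + H(34))² = ((-727 - 1*(-552)) - ¼)² = ((-727 + 552) - ¼)² = (-175 - ¼)² = (-701/4)² = 491401/16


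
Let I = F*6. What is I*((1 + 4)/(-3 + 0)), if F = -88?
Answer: 880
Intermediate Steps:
I = -528 (I = -88*6 = -528)
I*((1 + 4)/(-3 + 0)) = -528*(1 + 4)/(-3 + 0) = -2640/(-3) = -2640*(-1)/3 = -528*(-5/3) = 880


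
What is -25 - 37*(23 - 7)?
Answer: -617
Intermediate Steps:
-25 - 37*(23 - 7) = -25 - 37*16 = -25 - 592 = -617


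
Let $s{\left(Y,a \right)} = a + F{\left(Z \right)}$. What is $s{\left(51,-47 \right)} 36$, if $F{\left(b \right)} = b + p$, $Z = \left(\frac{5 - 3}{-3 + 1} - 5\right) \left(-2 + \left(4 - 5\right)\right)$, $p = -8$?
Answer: $-1332$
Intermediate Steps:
$Z = 18$ ($Z = \left(\frac{2}{-2} - 5\right) \left(-2 - 1\right) = \left(2 \left(- \frac{1}{2}\right) - 5\right) \left(-3\right) = \left(-1 - 5\right) \left(-3\right) = \left(-6\right) \left(-3\right) = 18$)
$F{\left(b \right)} = -8 + b$ ($F{\left(b \right)} = b - 8 = -8 + b$)
$s{\left(Y,a \right)} = 10 + a$ ($s{\left(Y,a \right)} = a + \left(-8 + 18\right) = a + 10 = 10 + a$)
$s{\left(51,-47 \right)} 36 = \left(10 - 47\right) 36 = \left(-37\right) 36 = -1332$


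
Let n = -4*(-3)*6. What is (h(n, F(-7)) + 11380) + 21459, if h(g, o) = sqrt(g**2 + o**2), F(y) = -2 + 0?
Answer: 32839 + 2*sqrt(1297) ≈ 32911.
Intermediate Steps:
F(y) = -2
n = 72 (n = 12*6 = 72)
(h(n, F(-7)) + 11380) + 21459 = (sqrt(72**2 + (-2)**2) + 11380) + 21459 = (sqrt(5184 + 4) + 11380) + 21459 = (sqrt(5188) + 11380) + 21459 = (2*sqrt(1297) + 11380) + 21459 = (11380 + 2*sqrt(1297)) + 21459 = 32839 + 2*sqrt(1297)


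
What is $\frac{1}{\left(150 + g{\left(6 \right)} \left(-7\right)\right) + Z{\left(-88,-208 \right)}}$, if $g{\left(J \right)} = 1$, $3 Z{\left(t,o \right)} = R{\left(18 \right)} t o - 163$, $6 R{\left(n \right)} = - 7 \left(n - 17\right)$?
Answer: $- \frac{9}{63266} \approx -0.00014226$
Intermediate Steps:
$R{\left(n \right)} = \frac{119}{6} - \frac{7 n}{6}$ ($R{\left(n \right)} = \frac{\left(-7\right) \left(n - 17\right)}{6} = \frac{\left(-7\right) \left(-17 + n\right)}{6} = \frac{119 - 7 n}{6} = \frac{119}{6} - \frac{7 n}{6}$)
$Z{\left(t,o \right)} = - \frac{163}{3} - \frac{7 o t}{18}$ ($Z{\left(t,o \right)} = \frac{\left(\frac{119}{6} - 21\right) t o - 163}{3} = \frac{- \frac{7 t}{6} o - 163}{3} = \frac{- \frac{7 o t}{6} - 163}{3} = \frac{-163 - \frac{7 o t}{6}}{3} = - \frac{163}{3} - \frac{7 o t}{18}$)
$\frac{1}{\left(150 + g{\left(6 \right)} \left(-7\right)\right) + Z{\left(-88,-208 \right)}} = \frac{1}{\left(150 + 1 \left(-7\right)\right) - \left(\frac{163}{3} - - \frac{64064}{9}\right)} = \frac{1}{\left(150 - 7\right) - \frac{64553}{9}} = \frac{1}{143 - \frac{64553}{9}} = \frac{1}{- \frac{63266}{9}} = - \frac{9}{63266}$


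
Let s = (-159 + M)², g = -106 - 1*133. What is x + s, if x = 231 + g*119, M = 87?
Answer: -23026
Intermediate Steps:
g = -239 (g = -106 - 133 = -239)
s = 5184 (s = (-159 + 87)² = (-72)² = 5184)
x = -28210 (x = 231 - 239*119 = 231 - 28441 = -28210)
x + s = -28210 + 5184 = -23026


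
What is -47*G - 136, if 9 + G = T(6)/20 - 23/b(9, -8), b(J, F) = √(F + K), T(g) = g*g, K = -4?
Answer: 1012/5 - 1081*I*√3/6 ≈ 202.4 - 312.06*I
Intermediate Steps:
T(g) = g²
b(J, F) = √(-4 + F) (b(J, F) = √(F - 4) = √(-4 + F))
G = -36/5 + 23*I*√3/6 (G = -9 + (6²/20 - 23/√(-4 - 8)) = -9 + (36*(1/20) - 23*(-I*√3/6)) = -9 + (9/5 - 23*(-I*√3/6)) = -9 + (9/5 - (-23)*I*√3/6) = -9 + (9/5 + 23*I*√3/6) = -36/5 + 23*I*√3/6 ≈ -7.2 + 6.6395*I)
-47*G - 136 = -47*(-36/5 + 23*I*√3/6) - 136 = (1692/5 - 1081*I*√3/6) - 136 = 1012/5 - 1081*I*√3/6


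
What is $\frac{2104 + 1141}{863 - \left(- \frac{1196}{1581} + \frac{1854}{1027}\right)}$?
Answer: $\frac{5268864315}{1399538999} \approx 3.7647$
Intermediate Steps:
$\frac{2104 + 1141}{863 - \left(- \frac{1196}{1581} + \frac{1854}{1027}\right)} = \frac{3245}{863 - \frac{1702882}{1623687}} = \frac{3245}{\frac{1399538999}{1623687}} = 3245 \cdot \frac{1623687}{1399538999} = \frac{5268864315}{1399538999}$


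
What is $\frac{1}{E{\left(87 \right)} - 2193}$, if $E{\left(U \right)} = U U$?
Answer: $\frac{1}{5376} \approx 0.00018601$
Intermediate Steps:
$E{\left(U \right)} = U^{2}$
$\frac{1}{E{\left(87 \right)} - 2193} = \frac{1}{87^{2} - 2193} = \frac{1}{7569 - 2193} = \frac{1}{5376}$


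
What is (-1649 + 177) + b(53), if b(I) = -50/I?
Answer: -78066/53 ≈ -1472.9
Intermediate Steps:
(-1649 + 177) + b(53) = (-1649 + 177) - 50/53 = -1472 - 50*1/53 = -1472 - 50/53 = -78066/53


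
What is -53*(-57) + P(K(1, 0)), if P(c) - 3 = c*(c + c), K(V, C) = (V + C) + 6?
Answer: 3122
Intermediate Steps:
K(V, C) = 6 + C + V (K(V, C) = (C + V) + 6 = 6 + C + V)
P(c) = 3 + 2*c² (P(c) = 3 + c*(c + c) = 3 + c*(2*c) = 3 + 2*c²)
-53*(-57) + P(K(1, 0)) = -53*(-57) + (3 + 2*(6 + 0 + 1)²) = 3021 + (3 + 2*7²) = 3021 + (3 + 2*49) = 3021 + (3 + 98) = 3021 + 101 = 3122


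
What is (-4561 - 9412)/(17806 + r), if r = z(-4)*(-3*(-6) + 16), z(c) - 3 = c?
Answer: -13973/17772 ≈ -0.78624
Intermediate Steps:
z(c) = 3 + c
r = -34 (r = (3 - 4)*(-3*(-6) + 16) = -(18 + 16) = -1*34 = -34)
(-4561 - 9412)/(17806 + r) = (-4561 - 9412)/(17806 - 34) = -13973/17772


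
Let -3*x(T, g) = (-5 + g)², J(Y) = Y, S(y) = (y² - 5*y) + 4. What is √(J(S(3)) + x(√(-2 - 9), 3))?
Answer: I*√30/3 ≈ 1.8257*I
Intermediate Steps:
S(y) = 4 + y² - 5*y
x(T, g) = -(-5 + g)²/3
√(J(S(3)) + x(√(-2 - 9), 3)) = √((4 + 3² - 5*3) - (-5 + 3)²/3) = √((4 + 9 - 15) - ⅓*(-2)²) = √(-2 - ⅓*4) = √(-2 - 4/3) = √(-10/3) = I*√30/3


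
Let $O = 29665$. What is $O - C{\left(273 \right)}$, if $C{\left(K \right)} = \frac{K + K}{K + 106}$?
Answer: $\frac{11242489}{379} \approx 29664.0$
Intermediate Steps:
$C{\left(K \right)} = \frac{2 K}{106 + K}$
$O - C{\left(273 \right)} = 29665 - 2 \cdot 273 \frac{1}{106 + 273} = 29665 - 2 \cdot 273 \cdot \frac{1}{379} = 29665 - \frac{546}{379} = \frac{11242489}{379}$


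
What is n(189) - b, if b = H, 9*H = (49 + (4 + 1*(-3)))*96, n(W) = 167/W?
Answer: -100633/189 ≈ -532.45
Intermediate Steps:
H = 1600/3 (H = ((49 + (4 + 1*(-3)))*96)/9 = ((49 + (4 - 3))*96)/9 = ((49 + 1)*96)/9 = (50*96)/9 = (⅑)*4800 = 1600/3 ≈ 533.33)
b = 1600/3 ≈ 533.33
n(189) - b = 167/189 - 1*1600/3 = 167*(1/189) - 1600/3 = 167/189 - 1600/3 = -100633/189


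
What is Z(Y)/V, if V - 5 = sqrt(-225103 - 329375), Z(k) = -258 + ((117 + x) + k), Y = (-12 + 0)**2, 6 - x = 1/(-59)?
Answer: 2660/32715677 - 532*I*sqrt(554478)/32715677 ≈ 8.1307e-5 - 0.012109*I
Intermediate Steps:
x = 355/59 (x = 6 - 1/(-59) = 6 - 1*(-1/59) = 6 + 1/59 = 355/59 ≈ 6.0170)
Y = 144 (Y = (-12)**2 = 144)
Z(k) = -7964/59 + k (Z(k) = -258 + ((117 + 355/59) + k) = -258 + (7258/59 + k) = -7964/59 + k)
V = 5 + I*sqrt(554478) (V = 5 + sqrt(-225103 - 329375) = 5 + sqrt(-554478) = 5 + I*sqrt(554478) ≈ 5.0 + 744.63*I)
Z(Y)/V = (-7964/59 + 144)/(5 + I*sqrt(554478)) = 532/(59*(5 + I*sqrt(554478)))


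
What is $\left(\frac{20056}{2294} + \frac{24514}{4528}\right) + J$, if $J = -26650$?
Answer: $- \frac{69168171029}{2596808} \approx -26636.0$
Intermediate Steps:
$\left(\frac{20056}{2294} + \frac{24514}{4528}\right) + J = \left(\frac{20056}{2294} + \frac{24514}{4528}\right) - 26650 = \left(20056 \cdot \frac{1}{2294} + 24514 \cdot \frac{1}{4528}\right) - 26650 = \left(\frac{10028}{1147} + \frac{12257}{2264}\right) - 26650 = \frac{36762171}{2596808} - 26650 = - \frac{69168171029}{2596808}$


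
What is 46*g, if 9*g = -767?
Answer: -35282/9 ≈ -3920.2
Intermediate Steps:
g = -767/9 (g = (1/9)*(-767) = -767/9 ≈ -85.222)
46*g = 46*(-767/9) = -35282/9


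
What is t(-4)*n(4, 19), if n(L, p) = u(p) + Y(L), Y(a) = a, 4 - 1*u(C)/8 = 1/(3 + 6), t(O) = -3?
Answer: -316/3 ≈ -105.33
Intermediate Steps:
u(C) = 280/9 (u(C) = 32 - 8/(3 + 6) = 32 - 8/9 = 280/9)
n(L, p) = 280/9 + L
t(-4)*n(4, 19) = -3*(280/9 + 4) = -3*316/9 = -316/3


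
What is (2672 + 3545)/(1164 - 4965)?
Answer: -6217/3801 ≈ -1.6356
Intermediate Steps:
(2672 + 3545)/(1164 - 4965) = 6217/(-3801) = 6217*(-1/3801) = -6217/3801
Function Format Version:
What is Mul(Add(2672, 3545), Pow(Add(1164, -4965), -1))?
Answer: Rational(-6217, 3801) ≈ -1.6356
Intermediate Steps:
Mul(Add(2672, 3545), Pow(Add(1164, -4965), -1)) = Mul(6217, Pow(-3801, -1)) = Mul(6217, Rational(-1, 3801)) = Rational(-6217, 3801)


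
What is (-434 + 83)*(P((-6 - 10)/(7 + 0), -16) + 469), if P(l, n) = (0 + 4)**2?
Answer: -170235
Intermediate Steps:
P(l, n) = 16 (P(l, n) = 4**2 = 16)
(-434 + 83)*(P((-6 - 10)/(7 + 0), -16) + 469) = (-434 + 83)*(16 + 469) = -351*485 = -170235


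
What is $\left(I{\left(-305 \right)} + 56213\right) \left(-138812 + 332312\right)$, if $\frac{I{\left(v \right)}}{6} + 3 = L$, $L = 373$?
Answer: $11306785500$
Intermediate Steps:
$I{\left(v \right)} = 2220$ ($I{\left(v \right)} = -18 + 6 \cdot 373 = -18 + 2238 = 2220$)
$\left(I{\left(-305 \right)} + 56213\right) \left(-138812 + 332312\right) = \left(2220 + 56213\right) \left(-138812 + 332312\right) = 58433 \cdot 193500 = 11306785500$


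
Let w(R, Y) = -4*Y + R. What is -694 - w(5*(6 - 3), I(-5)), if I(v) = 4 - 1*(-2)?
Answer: -685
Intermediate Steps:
I(v) = 6 (I(v) = 4 + 2 = 6)
w(R, Y) = R - 4*Y
-694 - w(5*(6 - 3), I(-5)) = -694 - (5*(6 - 3) - 4*6) = -694 - (5*3 - 24) = -694 - (15 - 24) = -694 - 1*(-9) = -694 + 9 = -685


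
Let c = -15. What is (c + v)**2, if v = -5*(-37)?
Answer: 28900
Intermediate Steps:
v = 185
(c + v)**2 = (-15 + 185)**2 = 170**2 = 28900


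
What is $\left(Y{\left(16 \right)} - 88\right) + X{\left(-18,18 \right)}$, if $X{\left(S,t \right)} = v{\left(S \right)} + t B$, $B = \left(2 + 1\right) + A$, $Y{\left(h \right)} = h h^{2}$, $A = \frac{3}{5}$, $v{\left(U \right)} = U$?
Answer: $\frac{20274}{5} \approx 4054.8$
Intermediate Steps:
$A = \frac{3}{5}$ ($A = 3 \cdot \frac{1}{5} = \frac{3}{5} \approx 0.6$)
$Y{\left(h \right)} = h^{3}$
$B = \frac{18}{5}$ ($B = \left(2 + 1\right) + \frac{3}{5} = 3 + \frac{3}{5} = \frac{18}{5} \approx 3.6$)
$X{\left(S,t \right)} = S + \frac{18 t}{5}$ ($X{\left(S,t \right)} = S + t \frac{18}{5} = S + \frac{18 t}{5}$)
$\left(Y{\left(16 \right)} - 88\right) + X{\left(-18,18 \right)} = \left(16^{3} - 88\right) + \left(-18 + \frac{18}{5} \cdot 18\right) = \left(4096 - 88\right) + \left(-18 + \frac{324}{5}\right) = 4008 + \frac{234}{5} = \frac{20274}{5}$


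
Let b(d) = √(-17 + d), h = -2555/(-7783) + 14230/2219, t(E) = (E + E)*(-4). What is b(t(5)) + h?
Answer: 116421635/17270477 + I*√57 ≈ 6.7411 + 7.5498*I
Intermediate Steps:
t(E) = -8*E (t(E) = (2*E)*(-4) = -8*E)
h = 116421635/17270477 (h = -2555*(-1/7783) + 14230*(1/2219) = 2555/7783 + 14230/2219 = 116421635/17270477 ≈ 6.7411)
b(t(5)) + h = √(-17 - 8*5) + 116421635/17270477 = √(-17 - 40) + 116421635/17270477 = √(-57) + 116421635/17270477 = I*√57 + 116421635/17270477 = 116421635/17270477 + I*√57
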